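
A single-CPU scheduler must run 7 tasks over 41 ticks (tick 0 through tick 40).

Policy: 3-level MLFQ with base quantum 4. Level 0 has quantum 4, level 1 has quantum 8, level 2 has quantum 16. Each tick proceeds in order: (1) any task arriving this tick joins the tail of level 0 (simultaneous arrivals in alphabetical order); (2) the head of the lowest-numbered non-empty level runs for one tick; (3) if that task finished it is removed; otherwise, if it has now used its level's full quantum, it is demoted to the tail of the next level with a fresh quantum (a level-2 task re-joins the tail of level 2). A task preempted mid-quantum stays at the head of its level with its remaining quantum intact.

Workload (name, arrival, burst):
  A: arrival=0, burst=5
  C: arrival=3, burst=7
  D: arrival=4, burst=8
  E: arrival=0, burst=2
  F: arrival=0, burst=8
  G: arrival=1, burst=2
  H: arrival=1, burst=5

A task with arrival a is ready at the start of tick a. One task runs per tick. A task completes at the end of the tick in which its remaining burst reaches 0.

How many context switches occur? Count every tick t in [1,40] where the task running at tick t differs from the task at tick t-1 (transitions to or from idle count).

context switches = 12

t=0: L0/L1/L2 = AEF/-/- → run A
t=1: L0/L1/L2 = AEFGH/-/- → run A
t=2: L0/L1/L2 = AEFGH/-/- → run A
t=3: L0/L1/L2 = AEFGHC/-/- → run A
t=4: L0/L1/L2 = EFGHCD/A/- → run E
t=5: L0/L1/L2 = EFGHCD/A/- → run E
t=6: L0/L1/L2 = FGHCD/A/- → run F
t=7: L0/L1/L2 = FGHCD/A/- → run F
t=8: L0/L1/L2 = FGHCD/A/- → run F
t=9: L0/L1/L2 = FGHCD/A/- → run F
t=10: L0/L1/L2 = GHCD/AF/- → run G
t=11: L0/L1/L2 = GHCD/AF/- → run G
t=12: L0/L1/L2 = HCD/AF/- → run H
t=13: L0/L1/L2 = HCD/AF/- → run H
t=14: L0/L1/L2 = HCD/AF/- → run H
t=15: L0/L1/L2 = HCD/AF/- → run H
t=16: L0/L1/L2 = CD/AFH/- → run C
t=17: L0/L1/L2 = CD/AFH/- → run C
t=18: L0/L1/L2 = CD/AFH/- → run C
t=19: L0/L1/L2 = CD/AFH/- → run C
t=20: L0/L1/L2 = D/AFHC/- → run D
t=21: L0/L1/L2 = D/AFHC/- → run D
t=22: L0/L1/L2 = D/AFHC/- → run D
t=23: L0/L1/L2 = D/AFHC/- → run D
t=24: L0/L1/L2 = -/AFHCD/- → run A
t=25: L0/L1/L2 = -/FHCD/- → run F
t=26: L0/L1/L2 = -/FHCD/- → run F
t=27: L0/L1/L2 = -/FHCD/- → run F
t=28: L0/L1/L2 = -/FHCD/- → run F
t=29: L0/L1/L2 = -/HCD/- → run H
t=30: L0/L1/L2 = -/CD/- → run C
t=31: L0/L1/L2 = -/CD/- → run C
t=32: L0/L1/L2 = -/CD/- → run C
t=33: L0/L1/L2 = -/D/- → run D
t=34: L0/L1/L2 = -/D/- → run D
t=35: L0/L1/L2 = -/D/- → run D
t=36: L0/L1/L2 = -/D/- → run D
t=37: (idle)
t=38: (idle)
t=39: (idle)
t=40: (idle)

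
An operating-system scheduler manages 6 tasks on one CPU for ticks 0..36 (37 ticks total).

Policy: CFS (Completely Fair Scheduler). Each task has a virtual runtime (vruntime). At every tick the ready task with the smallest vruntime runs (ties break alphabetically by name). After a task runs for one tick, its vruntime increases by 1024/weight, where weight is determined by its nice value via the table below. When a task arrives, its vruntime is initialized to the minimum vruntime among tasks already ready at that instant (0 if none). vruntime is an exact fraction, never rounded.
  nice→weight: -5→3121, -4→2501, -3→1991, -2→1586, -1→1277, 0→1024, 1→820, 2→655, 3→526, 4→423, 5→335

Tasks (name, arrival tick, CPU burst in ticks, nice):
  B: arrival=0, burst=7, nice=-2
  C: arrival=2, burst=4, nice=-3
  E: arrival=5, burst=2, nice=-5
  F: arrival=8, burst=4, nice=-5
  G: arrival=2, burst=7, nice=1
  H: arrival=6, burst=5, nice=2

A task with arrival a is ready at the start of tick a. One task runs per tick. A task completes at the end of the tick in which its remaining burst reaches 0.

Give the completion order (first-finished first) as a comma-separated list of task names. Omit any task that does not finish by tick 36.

completion order = E, C, F, B, H, G

t=0: vr[B=0] → run B
t=1: vr[B=512/793] → run B
t=2: vr[B=1024/793 C=1024/793 G=1024/793] → run B
t=3: vr[B=1536/793 C=1024/793 G=1024/793] → run C
t=4: vr[B=1536/793 C=2850816/1578863 G=1024/793] → run G
t=5: vr[B=1536/793 C=2850816/1578863 E=2850816/1578863 G=412928/162565] → run C
t=6: vr[B=1536/793 C=3662848/1578863 E=2850816/1578863 G=412928/162565 H=2850816/1578863] → run E
t=7: vr[B=1536/793 C=3662848/1578863 E=10514152448/4927631423 G=412928/162565 H=2850816/1578863] → run H
t=8: vr[B=1536/793 C=3662848/1578863 E=10514152448/4927631423 F=1536/793 G=412928/162565 H=3484040192/1034155265] → run B
t=9: vr[B=2048/793 C=3662848/1578863 E=10514152448/4927631423 F=1536/793 G=412928/162565 H=3484040192/1034155265] → run F
t=10: vr[B=2048/793 C=3662848/1578863 E=10514152448/4927631423 F=5605888/2474953 G=412928/162565 H=3484040192/1034155265] → run E
t=11: vr[B=2048/793 C=3662848/1578863 F=5605888/2474953 G=412928/162565 H=3484040192/1034155265] → run F
t=12: vr[B=2048/793 C=3662848/1578863 F=6417920/2474953 G=412928/162565 H=3484040192/1034155265] → run C
t=13: vr[B=2048/793 C=4474880/1578863 F=6417920/2474953 G=412928/162565 H=3484040192/1034155265] → run G
t=14: vr[B=2048/793 C=4474880/1578863 F=6417920/2474953 G=615936/162565 H=3484040192/1034155265] → run B
t=15: vr[B=2560/793 C=4474880/1578863 F=6417920/2474953 G=615936/162565 H=3484040192/1034155265] → run F
t=16: vr[B=2560/793 C=4474880/1578863 F=7229952/2474953 G=615936/162565 H=3484040192/1034155265] → run C
t=17: vr[B=2560/793 F=7229952/2474953 G=615936/162565 H=3484040192/1034155265] → run F
t=18: vr[B=2560/793 G=615936/162565 H=3484040192/1034155265] → run B
t=19: vr[B=3072/793 G=615936/162565 H=3484040192/1034155265] → run H
t=20: vr[B=3072/793 G=615936/162565 H=5100795904/1034155265] → run G
t=21: vr[B=3072/793 G=818944/162565 H=5100795904/1034155265] → run B
t=22: vr[G=818944/162565 H=5100795904/1034155265] → run H
t=23: vr[G=818944/162565 H=6717551616/1034155265] → run G
t=24: vr[G=1021952/162565 H=6717551616/1034155265] → run G
t=25: vr[G=244992/32513 H=6717551616/1034155265] → run H
t=26: vr[G=244992/32513 H=8334307328/1034155265] → run G
t=27: vr[G=1427968/162565 H=8334307328/1034155265] → run H
t=28: vr[G=1427968/162565] → run G
t=29: (idle)
t=30: (idle)
t=31: (idle)
t=32: (idle)
t=33: (idle)
t=34: (idle)
t=35: (idle)
t=36: (idle)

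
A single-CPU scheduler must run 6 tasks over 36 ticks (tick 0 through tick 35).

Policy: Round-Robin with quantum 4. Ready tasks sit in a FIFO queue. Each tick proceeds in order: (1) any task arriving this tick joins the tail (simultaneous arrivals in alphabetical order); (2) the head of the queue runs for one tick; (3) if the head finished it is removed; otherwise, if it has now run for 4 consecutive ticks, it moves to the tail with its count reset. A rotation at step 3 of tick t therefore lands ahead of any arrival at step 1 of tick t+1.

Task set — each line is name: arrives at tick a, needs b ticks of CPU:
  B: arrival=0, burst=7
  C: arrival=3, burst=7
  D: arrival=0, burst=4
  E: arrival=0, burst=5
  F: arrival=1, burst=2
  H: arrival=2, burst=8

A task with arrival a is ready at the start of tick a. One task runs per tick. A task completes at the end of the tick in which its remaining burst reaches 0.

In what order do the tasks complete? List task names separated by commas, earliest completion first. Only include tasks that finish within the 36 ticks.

t=0: queue=[B,D,E] q_used=0 → run B
t=1: queue=[B,D,E,F] q_used=1 → run B
t=2: queue=[B,D,E,F,H] q_used=2 → run B
t=3: queue=[B,D,E,F,H,C] q_used=3 → run B
t=4: queue=[D,E,F,H,C,B] q_used=0 → run D
t=5: queue=[D,E,F,H,C,B] q_used=1 → run D
t=6: queue=[D,E,F,H,C,B] q_used=2 → run D
t=7: queue=[D,E,F,H,C,B] q_used=3 → run D
t=8: queue=[E,F,H,C,B] q_used=0 → run E
t=9: queue=[E,F,H,C,B] q_used=1 → run E
t=10: queue=[E,F,H,C,B] q_used=2 → run E
t=11: queue=[E,F,H,C,B] q_used=3 → run E
t=12: queue=[F,H,C,B,E] q_used=0 → run F
t=13: queue=[F,H,C,B,E] q_used=1 → run F
t=14: queue=[H,C,B,E] q_used=0 → run H
t=15: queue=[H,C,B,E] q_used=1 → run H
t=16: queue=[H,C,B,E] q_used=2 → run H
t=17: queue=[H,C,B,E] q_used=3 → run H
t=18: queue=[C,B,E,H] q_used=0 → run C
t=19: queue=[C,B,E,H] q_used=1 → run C
t=20: queue=[C,B,E,H] q_used=2 → run C
t=21: queue=[C,B,E,H] q_used=3 → run C
t=22: queue=[B,E,H,C] q_used=0 → run B
t=23: queue=[B,E,H,C] q_used=1 → run B
t=24: queue=[B,E,H,C] q_used=2 → run B
t=25: queue=[E,H,C] q_used=0 → run E
t=26: queue=[H,C] q_used=0 → run H
t=27: queue=[H,C] q_used=1 → run H
t=28: queue=[H,C] q_used=2 → run H
t=29: queue=[H,C] q_used=3 → run H
t=30: queue=[C] q_used=0 → run C
t=31: queue=[C] q_used=1 → run C
t=32: queue=[C] q_used=2 → run C
t=33: (idle)
t=34: (idle)
t=35: (idle)

completion order = D, F, B, E, H, C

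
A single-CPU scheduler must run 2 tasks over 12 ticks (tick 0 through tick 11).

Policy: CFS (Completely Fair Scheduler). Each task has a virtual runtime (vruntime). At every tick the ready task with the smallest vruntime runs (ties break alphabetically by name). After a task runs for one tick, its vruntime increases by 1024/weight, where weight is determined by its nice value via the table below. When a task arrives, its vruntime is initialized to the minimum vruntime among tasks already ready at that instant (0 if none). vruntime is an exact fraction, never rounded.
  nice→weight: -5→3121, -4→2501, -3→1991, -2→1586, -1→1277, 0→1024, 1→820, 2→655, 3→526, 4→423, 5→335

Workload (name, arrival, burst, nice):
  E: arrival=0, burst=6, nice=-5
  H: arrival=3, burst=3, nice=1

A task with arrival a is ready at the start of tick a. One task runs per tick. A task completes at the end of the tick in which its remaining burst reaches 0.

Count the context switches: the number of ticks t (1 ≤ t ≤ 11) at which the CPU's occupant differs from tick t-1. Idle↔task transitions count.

context switches = 4

t=0: vr[E=0] → run E
t=1: vr[E=1024/3121] → run E
t=2: vr[E=2048/3121] → run E
t=3: vr[E=3072/3121 H=3072/3121] → run E
t=4: vr[E=4096/3121 H=3072/3121] → run H
t=5: vr[E=4096/3121 H=1428736/639805] → run E
t=6: vr[E=5120/3121 H=1428736/639805] → run E
t=7: vr[H=1428736/639805] → run H
t=8: vr[H=2227712/639805] → run H
t=9: (idle)
t=10: (idle)
t=11: (idle)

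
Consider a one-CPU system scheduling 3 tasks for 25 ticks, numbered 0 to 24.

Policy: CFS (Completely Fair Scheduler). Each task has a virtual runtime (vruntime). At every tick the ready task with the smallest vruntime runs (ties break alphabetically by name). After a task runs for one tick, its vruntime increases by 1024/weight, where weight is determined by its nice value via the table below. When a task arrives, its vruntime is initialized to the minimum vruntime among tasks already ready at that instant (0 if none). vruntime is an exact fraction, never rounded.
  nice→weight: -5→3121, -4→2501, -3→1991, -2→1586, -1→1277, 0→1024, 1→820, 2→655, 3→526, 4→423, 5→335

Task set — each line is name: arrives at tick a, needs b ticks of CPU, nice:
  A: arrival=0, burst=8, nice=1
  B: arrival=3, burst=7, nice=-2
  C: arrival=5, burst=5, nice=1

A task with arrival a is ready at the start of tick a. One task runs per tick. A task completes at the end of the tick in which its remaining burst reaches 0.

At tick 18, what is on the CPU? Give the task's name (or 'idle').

t=0: vr[A=0] → run A
t=1: vr[A=256/205] → run A
t=2: vr[A=512/205] → run A
t=3: vr[A=768/205 B=768/205] → run A
t=4: vr[A=1024/205 B=768/205] → run B
t=5: vr[A=1024/205 B=713984/162565 C=713984/162565] → run B
t=6: vr[A=1024/205 B=818944/162565 C=713984/162565] → run C
t=7: vr[A=1024/205 B=818944/162565 C=916992/162565] → run A
t=8: vr[A=256/41 B=818944/162565 C=916992/162565] → run B
t=9: vr[A=256/41 B=923904/162565 C=916992/162565] → run C
t=10: vr[A=256/41 B=923904/162565 C=224000/32513] → run B
t=11: vr[A=256/41 B=1028864/162565 C=224000/32513] → run A
t=12: vr[A=1536/205 B=1028864/162565 C=224000/32513] → run B
t=13: vr[A=1536/205 B=1133824/162565 C=224000/32513] → run C
t=14: vr[A=1536/205 B=1133824/162565 C=1323008/162565] → run B
t=15: vr[A=1536/205 B=1238784/162565 C=1323008/162565] → run A
t=16: vr[A=1792/205 B=1238784/162565 C=1323008/162565] → run B
t=17: vr[A=1792/205 C=1323008/162565] → run C
t=18: vr[A=1792/205 C=1526016/162565] → run A
t=19: vr[C=1526016/162565] → run C
t=20: (idle)
t=21: (idle)
t=22: (idle)
t=23: (idle)
t=24: (idle)

running at tick 18 = A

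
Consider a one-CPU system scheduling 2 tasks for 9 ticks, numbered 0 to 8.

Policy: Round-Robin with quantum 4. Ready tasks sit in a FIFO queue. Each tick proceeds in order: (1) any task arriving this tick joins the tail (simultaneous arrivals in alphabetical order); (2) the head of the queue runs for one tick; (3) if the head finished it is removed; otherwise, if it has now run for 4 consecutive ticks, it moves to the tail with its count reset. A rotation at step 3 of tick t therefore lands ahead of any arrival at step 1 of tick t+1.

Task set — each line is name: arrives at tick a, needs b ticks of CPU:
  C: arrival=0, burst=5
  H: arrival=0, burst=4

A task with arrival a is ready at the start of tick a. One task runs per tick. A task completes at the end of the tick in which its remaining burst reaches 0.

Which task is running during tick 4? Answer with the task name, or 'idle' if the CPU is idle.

running at tick 4 = H

t=0: queue=[C,H] q_used=0 → run C
t=1: queue=[C,H] q_used=1 → run C
t=2: queue=[C,H] q_used=2 → run C
t=3: queue=[C,H] q_used=3 → run C
t=4: queue=[H,C] q_used=0 → run H
t=5: queue=[H,C] q_used=1 → run H
t=6: queue=[H,C] q_used=2 → run H
t=7: queue=[H,C] q_used=3 → run H
t=8: queue=[C] q_used=0 → run C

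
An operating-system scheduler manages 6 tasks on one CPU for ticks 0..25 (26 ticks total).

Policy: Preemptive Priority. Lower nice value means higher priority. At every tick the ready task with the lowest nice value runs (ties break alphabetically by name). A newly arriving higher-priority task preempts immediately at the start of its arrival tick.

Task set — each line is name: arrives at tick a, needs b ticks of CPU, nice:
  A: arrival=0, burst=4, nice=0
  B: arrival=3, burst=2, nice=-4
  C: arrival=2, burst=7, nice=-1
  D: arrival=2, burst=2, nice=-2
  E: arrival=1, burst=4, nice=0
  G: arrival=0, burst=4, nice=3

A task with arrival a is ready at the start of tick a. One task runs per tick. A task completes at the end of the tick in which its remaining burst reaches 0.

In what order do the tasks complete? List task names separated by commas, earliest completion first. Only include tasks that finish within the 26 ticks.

t=0: ready={A,G} → run A
t=1: ready={A,E,G} → run A
t=2: ready={A,C,D,E,G} → run D
t=3: ready={A,B,C,D,E,G} → run B
t=4: ready={A,B,C,D,E,G} → run B
t=5: ready={A,C,D,E,G} → run D
t=6: ready={A,C,E,G} → run C
t=7: ready={A,C,E,G} → run C
t=8: ready={A,C,E,G} → run C
t=9: ready={A,C,E,G} → run C
t=10: ready={A,C,E,G} → run C
t=11: ready={A,C,E,G} → run C
t=12: ready={A,C,E,G} → run C
t=13: ready={A,E,G} → run A
t=14: ready={A,E,G} → run A
t=15: ready={E,G} → run E
t=16: ready={E,G} → run E
t=17: ready={E,G} → run E
t=18: ready={E,G} → run E
t=19: ready={G} → run G
t=20: ready={G} → run G
t=21: ready={G} → run G
t=22: ready={G} → run G
t=23: (idle)
t=24: (idle)
t=25: (idle)

completion order = B, D, C, A, E, G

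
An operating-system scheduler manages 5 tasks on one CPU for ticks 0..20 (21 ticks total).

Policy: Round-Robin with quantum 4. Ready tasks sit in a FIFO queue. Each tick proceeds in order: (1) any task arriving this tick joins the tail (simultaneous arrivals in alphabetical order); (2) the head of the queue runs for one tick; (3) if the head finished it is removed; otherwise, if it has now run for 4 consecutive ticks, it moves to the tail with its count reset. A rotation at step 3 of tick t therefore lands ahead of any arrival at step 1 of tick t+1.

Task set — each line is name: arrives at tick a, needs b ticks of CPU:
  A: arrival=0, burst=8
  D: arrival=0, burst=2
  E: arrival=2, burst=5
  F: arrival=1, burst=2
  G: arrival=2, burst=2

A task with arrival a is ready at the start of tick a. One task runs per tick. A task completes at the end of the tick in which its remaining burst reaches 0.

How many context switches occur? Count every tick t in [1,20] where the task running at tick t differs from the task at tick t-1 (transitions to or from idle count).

t=0: queue=[A,D] q_used=0 → run A
t=1: queue=[A,D,F] q_used=1 → run A
t=2: queue=[A,D,F,E,G] q_used=2 → run A
t=3: queue=[A,D,F,E,G] q_used=3 → run A
t=4: queue=[D,F,E,G,A] q_used=0 → run D
t=5: queue=[D,F,E,G,A] q_used=1 → run D
t=6: queue=[F,E,G,A] q_used=0 → run F
t=7: queue=[F,E,G,A] q_used=1 → run F
t=8: queue=[E,G,A] q_used=0 → run E
t=9: queue=[E,G,A] q_used=1 → run E
t=10: queue=[E,G,A] q_used=2 → run E
t=11: queue=[E,G,A] q_used=3 → run E
t=12: queue=[G,A,E] q_used=0 → run G
t=13: queue=[G,A,E] q_used=1 → run G
t=14: queue=[A,E] q_used=0 → run A
t=15: queue=[A,E] q_used=1 → run A
t=16: queue=[A,E] q_used=2 → run A
t=17: queue=[A,E] q_used=3 → run A
t=18: queue=[E] q_used=0 → run E
t=19: (idle)
t=20: (idle)

context switches = 7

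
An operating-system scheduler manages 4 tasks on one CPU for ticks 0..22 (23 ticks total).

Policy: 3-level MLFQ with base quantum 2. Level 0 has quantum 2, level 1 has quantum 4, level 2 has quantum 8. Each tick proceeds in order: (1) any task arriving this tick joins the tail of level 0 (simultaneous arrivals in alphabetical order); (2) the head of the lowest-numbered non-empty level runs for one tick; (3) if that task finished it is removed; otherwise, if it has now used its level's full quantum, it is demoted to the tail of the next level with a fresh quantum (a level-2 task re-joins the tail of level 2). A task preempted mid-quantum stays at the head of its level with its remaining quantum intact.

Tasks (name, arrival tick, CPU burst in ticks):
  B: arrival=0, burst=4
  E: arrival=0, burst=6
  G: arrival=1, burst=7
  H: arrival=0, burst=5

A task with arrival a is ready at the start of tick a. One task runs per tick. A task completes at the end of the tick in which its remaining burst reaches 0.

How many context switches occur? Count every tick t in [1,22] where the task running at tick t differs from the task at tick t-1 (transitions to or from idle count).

t=0: L0/L1/L2 = BEH/-/- → run B
t=1: L0/L1/L2 = BEHG/-/- → run B
t=2: L0/L1/L2 = EHG/B/- → run E
t=3: L0/L1/L2 = EHG/B/- → run E
t=4: L0/L1/L2 = HG/BE/- → run H
t=5: L0/L1/L2 = HG/BE/- → run H
t=6: L0/L1/L2 = G/BEH/- → run G
t=7: L0/L1/L2 = G/BEH/- → run G
t=8: L0/L1/L2 = -/BEHG/- → run B
t=9: L0/L1/L2 = -/BEHG/- → run B
t=10: L0/L1/L2 = -/EHG/- → run E
t=11: L0/L1/L2 = -/EHG/- → run E
t=12: L0/L1/L2 = -/EHG/- → run E
t=13: L0/L1/L2 = -/EHG/- → run E
t=14: L0/L1/L2 = -/HG/- → run H
t=15: L0/L1/L2 = -/HG/- → run H
t=16: L0/L1/L2 = -/HG/- → run H
t=17: L0/L1/L2 = -/G/- → run G
t=18: L0/L1/L2 = -/G/- → run G
t=19: L0/L1/L2 = -/G/- → run G
t=20: L0/L1/L2 = -/G/- → run G
t=21: L0/L1/L2 = -/-/G → run G
t=22: (idle)

context switches = 8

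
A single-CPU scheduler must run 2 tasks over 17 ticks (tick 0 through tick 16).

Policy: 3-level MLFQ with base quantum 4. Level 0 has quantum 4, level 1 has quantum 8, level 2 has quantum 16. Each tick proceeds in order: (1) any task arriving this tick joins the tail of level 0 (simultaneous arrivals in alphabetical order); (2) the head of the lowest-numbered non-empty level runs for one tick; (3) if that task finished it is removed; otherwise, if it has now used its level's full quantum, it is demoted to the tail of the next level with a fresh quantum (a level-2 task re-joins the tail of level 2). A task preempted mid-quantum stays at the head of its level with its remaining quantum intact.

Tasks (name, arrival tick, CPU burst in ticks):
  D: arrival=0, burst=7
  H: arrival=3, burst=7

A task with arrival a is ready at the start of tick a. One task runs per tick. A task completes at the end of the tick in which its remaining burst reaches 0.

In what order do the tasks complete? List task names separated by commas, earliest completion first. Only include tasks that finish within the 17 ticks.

t=0: L0/L1/L2 = D/-/- → run D
t=1: L0/L1/L2 = D/-/- → run D
t=2: L0/L1/L2 = D/-/- → run D
t=3: L0/L1/L2 = DH/-/- → run D
t=4: L0/L1/L2 = H/D/- → run H
t=5: L0/L1/L2 = H/D/- → run H
t=6: L0/L1/L2 = H/D/- → run H
t=7: L0/L1/L2 = H/D/- → run H
t=8: L0/L1/L2 = -/DH/- → run D
t=9: L0/L1/L2 = -/DH/- → run D
t=10: L0/L1/L2 = -/DH/- → run D
t=11: L0/L1/L2 = -/H/- → run H
t=12: L0/L1/L2 = -/H/- → run H
t=13: L0/L1/L2 = -/H/- → run H
t=14: (idle)
t=15: (idle)
t=16: (idle)

completion order = D, H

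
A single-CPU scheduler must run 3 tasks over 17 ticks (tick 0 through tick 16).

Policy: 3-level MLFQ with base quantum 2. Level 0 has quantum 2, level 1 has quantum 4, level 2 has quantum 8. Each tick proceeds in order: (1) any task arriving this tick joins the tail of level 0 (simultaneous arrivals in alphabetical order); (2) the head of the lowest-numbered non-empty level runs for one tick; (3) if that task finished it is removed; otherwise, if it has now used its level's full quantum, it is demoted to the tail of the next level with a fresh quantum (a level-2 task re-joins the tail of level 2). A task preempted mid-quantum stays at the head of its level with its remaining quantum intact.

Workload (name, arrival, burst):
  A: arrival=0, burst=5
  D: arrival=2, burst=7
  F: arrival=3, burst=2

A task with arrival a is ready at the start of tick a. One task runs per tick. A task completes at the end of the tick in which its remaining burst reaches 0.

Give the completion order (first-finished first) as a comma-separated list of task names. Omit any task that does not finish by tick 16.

t=0: L0/L1/L2 = A/-/- → run A
t=1: L0/L1/L2 = A/-/- → run A
t=2: L0/L1/L2 = D/A/- → run D
t=3: L0/L1/L2 = DF/A/- → run D
t=4: L0/L1/L2 = F/AD/- → run F
t=5: L0/L1/L2 = F/AD/- → run F
t=6: L0/L1/L2 = -/AD/- → run A
t=7: L0/L1/L2 = -/AD/- → run A
t=8: L0/L1/L2 = -/AD/- → run A
t=9: L0/L1/L2 = -/D/- → run D
t=10: L0/L1/L2 = -/D/- → run D
t=11: L0/L1/L2 = -/D/- → run D
t=12: L0/L1/L2 = -/D/- → run D
t=13: L0/L1/L2 = -/-/D → run D
t=14: (idle)
t=15: (idle)
t=16: (idle)

completion order = F, A, D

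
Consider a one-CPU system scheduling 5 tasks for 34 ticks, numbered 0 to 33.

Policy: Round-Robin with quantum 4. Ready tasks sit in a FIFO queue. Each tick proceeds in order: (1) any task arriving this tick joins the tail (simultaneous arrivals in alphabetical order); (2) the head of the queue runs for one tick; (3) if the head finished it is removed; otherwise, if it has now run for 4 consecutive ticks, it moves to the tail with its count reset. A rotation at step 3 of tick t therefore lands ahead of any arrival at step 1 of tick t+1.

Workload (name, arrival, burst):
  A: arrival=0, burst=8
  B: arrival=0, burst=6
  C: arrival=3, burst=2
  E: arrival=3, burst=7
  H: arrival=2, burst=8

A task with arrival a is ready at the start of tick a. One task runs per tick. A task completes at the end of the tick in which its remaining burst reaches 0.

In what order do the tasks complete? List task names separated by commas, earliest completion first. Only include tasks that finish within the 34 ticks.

completion order = C, A, B, H, E

t=0: queue=[A,B] q_used=0 → run A
t=1: queue=[A,B] q_used=1 → run A
t=2: queue=[A,B,H] q_used=2 → run A
t=3: queue=[A,B,H,C,E] q_used=3 → run A
t=4: queue=[B,H,C,E,A] q_used=0 → run B
t=5: queue=[B,H,C,E,A] q_used=1 → run B
t=6: queue=[B,H,C,E,A] q_used=2 → run B
t=7: queue=[B,H,C,E,A] q_used=3 → run B
t=8: queue=[H,C,E,A,B] q_used=0 → run H
t=9: queue=[H,C,E,A,B] q_used=1 → run H
t=10: queue=[H,C,E,A,B] q_used=2 → run H
t=11: queue=[H,C,E,A,B] q_used=3 → run H
t=12: queue=[C,E,A,B,H] q_used=0 → run C
t=13: queue=[C,E,A,B,H] q_used=1 → run C
t=14: queue=[E,A,B,H] q_used=0 → run E
t=15: queue=[E,A,B,H] q_used=1 → run E
t=16: queue=[E,A,B,H] q_used=2 → run E
t=17: queue=[E,A,B,H] q_used=3 → run E
t=18: queue=[A,B,H,E] q_used=0 → run A
t=19: queue=[A,B,H,E] q_used=1 → run A
t=20: queue=[A,B,H,E] q_used=2 → run A
t=21: queue=[A,B,H,E] q_used=3 → run A
t=22: queue=[B,H,E] q_used=0 → run B
t=23: queue=[B,H,E] q_used=1 → run B
t=24: queue=[H,E] q_used=0 → run H
t=25: queue=[H,E] q_used=1 → run H
t=26: queue=[H,E] q_used=2 → run H
t=27: queue=[H,E] q_used=3 → run H
t=28: queue=[E] q_used=0 → run E
t=29: queue=[E] q_used=1 → run E
t=30: queue=[E] q_used=2 → run E
t=31: (idle)
t=32: (idle)
t=33: (idle)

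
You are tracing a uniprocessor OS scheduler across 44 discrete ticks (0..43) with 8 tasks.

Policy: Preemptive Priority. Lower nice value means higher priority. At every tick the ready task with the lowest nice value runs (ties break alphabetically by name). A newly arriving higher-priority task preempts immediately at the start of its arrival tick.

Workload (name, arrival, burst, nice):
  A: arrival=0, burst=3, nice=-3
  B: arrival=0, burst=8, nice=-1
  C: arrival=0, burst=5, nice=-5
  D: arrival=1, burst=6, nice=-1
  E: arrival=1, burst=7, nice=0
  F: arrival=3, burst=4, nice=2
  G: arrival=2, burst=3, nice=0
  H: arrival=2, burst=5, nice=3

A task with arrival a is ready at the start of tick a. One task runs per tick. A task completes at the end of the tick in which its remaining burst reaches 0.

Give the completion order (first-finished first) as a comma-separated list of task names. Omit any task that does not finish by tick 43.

completion order = C, A, B, D, E, G, F, H

t=0: ready={A,B,C} → run C
t=1: ready={A,B,C,D,E} → run C
t=2: ready={A,B,C,D,E,G,H} → run C
t=3: ready={A,B,C,D,E,F,G,H} → run C
t=4: ready={A,B,C,D,E,F,G,H} → run C
t=5: ready={A,B,D,E,F,G,H} → run A
t=6: ready={A,B,D,E,F,G,H} → run A
t=7: ready={A,B,D,E,F,G,H} → run A
t=8: ready={B,D,E,F,G,H} → run B
t=9: ready={B,D,E,F,G,H} → run B
t=10: ready={B,D,E,F,G,H} → run B
t=11: ready={B,D,E,F,G,H} → run B
t=12: ready={B,D,E,F,G,H} → run B
t=13: ready={B,D,E,F,G,H} → run B
t=14: ready={B,D,E,F,G,H} → run B
t=15: ready={B,D,E,F,G,H} → run B
t=16: ready={D,E,F,G,H} → run D
t=17: ready={D,E,F,G,H} → run D
t=18: ready={D,E,F,G,H} → run D
t=19: ready={D,E,F,G,H} → run D
t=20: ready={D,E,F,G,H} → run D
t=21: ready={D,E,F,G,H} → run D
t=22: ready={E,F,G,H} → run E
t=23: ready={E,F,G,H} → run E
t=24: ready={E,F,G,H} → run E
t=25: ready={E,F,G,H} → run E
t=26: ready={E,F,G,H} → run E
t=27: ready={E,F,G,H} → run E
t=28: ready={E,F,G,H} → run E
t=29: ready={F,G,H} → run G
t=30: ready={F,G,H} → run G
t=31: ready={F,G,H} → run G
t=32: ready={F,H} → run F
t=33: ready={F,H} → run F
t=34: ready={F,H} → run F
t=35: ready={F,H} → run F
t=36: ready={H} → run H
t=37: ready={H} → run H
t=38: ready={H} → run H
t=39: ready={H} → run H
t=40: ready={H} → run H
t=41: (idle)
t=42: (idle)
t=43: (idle)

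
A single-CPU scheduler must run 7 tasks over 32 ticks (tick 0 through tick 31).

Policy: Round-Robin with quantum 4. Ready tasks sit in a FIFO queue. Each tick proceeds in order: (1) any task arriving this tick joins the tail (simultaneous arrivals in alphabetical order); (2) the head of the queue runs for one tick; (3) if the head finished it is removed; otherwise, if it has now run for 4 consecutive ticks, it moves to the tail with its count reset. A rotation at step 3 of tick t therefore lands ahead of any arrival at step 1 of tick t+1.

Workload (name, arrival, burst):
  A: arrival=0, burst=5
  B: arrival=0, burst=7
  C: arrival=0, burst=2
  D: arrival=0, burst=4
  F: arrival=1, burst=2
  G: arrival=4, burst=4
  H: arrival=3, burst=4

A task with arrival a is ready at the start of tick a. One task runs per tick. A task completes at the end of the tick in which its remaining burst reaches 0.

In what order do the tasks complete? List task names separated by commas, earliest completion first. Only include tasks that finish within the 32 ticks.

completion order = C, D, F, H, A, G, B

t=0: queue=[A,B,C,D] q_used=0 → run A
t=1: queue=[A,B,C,D,F] q_used=1 → run A
t=2: queue=[A,B,C,D,F] q_used=2 → run A
t=3: queue=[A,B,C,D,F,H] q_used=3 → run A
t=4: queue=[B,C,D,F,H,A,G] q_used=0 → run B
t=5: queue=[B,C,D,F,H,A,G] q_used=1 → run B
t=6: queue=[B,C,D,F,H,A,G] q_used=2 → run B
t=7: queue=[B,C,D,F,H,A,G] q_used=3 → run B
t=8: queue=[C,D,F,H,A,G,B] q_used=0 → run C
t=9: queue=[C,D,F,H,A,G,B] q_used=1 → run C
t=10: queue=[D,F,H,A,G,B] q_used=0 → run D
t=11: queue=[D,F,H,A,G,B] q_used=1 → run D
t=12: queue=[D,F,H,A,G,B] q_used=2 → run D
t=13: queue=[D,F,H,A,G,B] q_used=3 → run D
t=14: queue=[F,H,A,G,B] q_used=0 → run F
t=15: queue=[F,H,A,G,B] q_used=1 → run F
t=16: queue=[H,A,G,B] q_used=0 → run H
t=17: queue=[H,A,G,B] q_used=1 → run H
t=18: queue=[H,A,G,B] q_used=2 → run H
t=19: queue=[H,A,G,B] q_used=3 → run H
t=20: queue=[A,G,B] q_used=0 → run A
t=21: queue=[G,B] q_used=0 → run G
t=22: queue=[G,B] q_used=1 → run G
t=23: queue=[G,B] q_used=2 → run G
t=24: queue=[G,B] q_used=3 → run G
t=25: queue=[B] q_used=0 → run B
t=26: queue=[B] q_used=1 → run B
t=27: queue=[B] q_used=2 → run B
t=28: (idle)
t=29: (idle)
t=30: (idle)
t=31: (idle)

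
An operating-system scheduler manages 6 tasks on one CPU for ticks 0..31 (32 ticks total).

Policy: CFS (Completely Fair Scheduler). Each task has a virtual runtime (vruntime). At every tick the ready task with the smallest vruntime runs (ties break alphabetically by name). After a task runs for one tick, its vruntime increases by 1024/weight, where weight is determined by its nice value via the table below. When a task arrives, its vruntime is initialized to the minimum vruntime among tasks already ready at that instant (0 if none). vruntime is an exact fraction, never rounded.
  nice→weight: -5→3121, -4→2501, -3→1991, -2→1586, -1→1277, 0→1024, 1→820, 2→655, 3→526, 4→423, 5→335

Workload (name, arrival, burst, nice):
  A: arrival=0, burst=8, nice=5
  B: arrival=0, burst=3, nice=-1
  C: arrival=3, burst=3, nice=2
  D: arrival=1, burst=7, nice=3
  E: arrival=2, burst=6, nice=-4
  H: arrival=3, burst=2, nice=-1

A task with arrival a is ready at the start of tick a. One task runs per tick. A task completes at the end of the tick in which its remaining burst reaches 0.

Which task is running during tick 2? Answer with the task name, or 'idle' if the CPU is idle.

t=0: vr[A=0 B=0] → run A
t=1: vr[A=1024/335 B=0 D=0] → run B
t=2: vr[A=1024/335 B=1024/1277 D=0 E=0] → run D
t=3: vr[A=1024/335 B=1024/1277 C=0 D=512/263 E=0 H=0] → run C
t=4: vr[A=1024/335 B=1024/1277 C=1024/655 D=512/263 E=0 H=0] → run E
t=5: vr[A=1024/335 B=1024/1277 C=1024/655 D=512/263 E=1024/2501 H=0] → run H
t=6: vr[A=1024/335 B=1024/1277 C=1024/655 D=512/263 E=1024/2501 H=1024/1277] → run E
t=7: vr[A=1024/335 B=1024/1277 C=1024/655 D=512/263 E=2048/2501 H=1024/1277] → run B
t=8: vr[A=1024/335 B=2048/1277 C=1024/655 D=512/263 E=2048/2501 H=1024/1277] → run H
t=9: vr[A=1024/335 B=2048/1277 C=1024/655 D=512/263 E=2048/2501] → run E
t=10: vr[A=1024/335 B=2048/1277 C=1024/655 D=512/263 E=3072/2501] → run E
t=11: vr[A=1024/335 B=2048/1277 C=1024/655 D=512/263 E=4096/2501] → run C
t=12: vr[A=1024/335 B=2048/1277 C=2048/655 D=512/263 E=4096/2501] → run B
t=13: vr[A=1024/335 C=2048/655 D=512/263 E=4096/2501] → run E
t=14: vr[A=1024/335 C=2048/655 D=512/263 E=5120/2501] → run D
t=15: vr[A=1024/335 C=2048/655 D=1024/263 E=5120/2501] → run E
t=16: vr[A=1024/335 C=2048/655 D=1024/263] → run A
t=17: vr[A=2048/335 C=2048/655 D=1024/263] → run C
t=18: vr[A=2048/335 D=1024/263] → run D
t=19: vr[A=2048/335 D=1536/263] → run D
t=20: vr[A=2048/335 D=2048/263] → run A
t=21: vr[A=3072/335 D=2048/263] → run D
t=22: vr[A=3072/335 D=2560/263] → run A
t=23: vr[A=4096/335 D=2560/263] → run D
t=24: vr[A=4096/335 D=3072/263] → run D
t=25: vr[A=4096/335] → run A
t=26: vr[A=1024/67] → run A
t=27: vr[A=6144/335] → run A
t=28: vr[A=7168/335] → run A
t=29: (idle)
t=30: (idle)
t=31: (idle)

running at tick 2 = D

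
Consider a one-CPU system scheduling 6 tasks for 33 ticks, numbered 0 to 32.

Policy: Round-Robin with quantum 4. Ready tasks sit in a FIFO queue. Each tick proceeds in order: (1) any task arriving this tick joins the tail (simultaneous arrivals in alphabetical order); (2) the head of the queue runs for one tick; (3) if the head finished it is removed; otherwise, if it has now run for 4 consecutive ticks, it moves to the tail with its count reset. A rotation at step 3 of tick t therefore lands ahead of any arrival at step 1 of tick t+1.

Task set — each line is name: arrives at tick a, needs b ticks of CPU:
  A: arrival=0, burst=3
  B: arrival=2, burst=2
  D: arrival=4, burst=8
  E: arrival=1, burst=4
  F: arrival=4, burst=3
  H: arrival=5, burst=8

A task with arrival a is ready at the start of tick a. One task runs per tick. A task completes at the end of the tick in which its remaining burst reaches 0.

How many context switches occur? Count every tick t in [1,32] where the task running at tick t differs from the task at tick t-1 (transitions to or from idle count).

t=0: queue=[A] q_used=0 → run A
t=1: queue=[A,E] q_used=1 → run A
t=2: queue=[A,E,B] q_used=2 → run A
t=3: queue=[E,B] q_used=0 → run E
t=4: queue=[E,B,D,F] q_used=1 → run E
t=5: queue=[E,B,D,F,H] q_used=2 → run E
t=6: queue=[E,B,D,F,H] q_used=3 → run E
t=7: queue=[B,D,F,H] q_used=0 → run B
t=8: queue=[B,D,F,H] q_used=1 → run B
t=9: queue=[D,F,H] q_used=0 → run D
t=10: queue=[D,F,H] q_used=1 → run D
t=11: queue=[D,F,H] q_used=2 → run D
t=12: queue=[D,F,H] q_used=3 → run D
t=13: queue=[F,H,D] q_used=0 → run F
t=14: queue=[F,H,D] q_used=1 → run F
t=15: queue=[F,H,D] q_used=2 → run F
t=16: queue=[H,D] q_used=0 → run H
t=17: queue=[H,D] q_used=1 → run H
t=18: queue=[H,D] q_used=2 → run H
t=19: queue=[H,D] q_used=3 → run H
t=20: queue=[D,H] q_used=0 → run D
t=21: queue=[D,H] q_used=1 → run D
t=22: queue=[D,H] q_used=2 → run D
t=23: queue=[D,H] q_used=3 → run D
t=24: queue=[H] q_used=0 → run H
t=25: queue=[H] q_used=1 → run H
t=26: queue=[H] q_used=2 → run H
t=27: queue=[H] q_used=3 → run H
t=28: (idle)
t=29: (idle)
t=30: (idle)
t=31: (idle)
t=32: (idle)

context switches = 8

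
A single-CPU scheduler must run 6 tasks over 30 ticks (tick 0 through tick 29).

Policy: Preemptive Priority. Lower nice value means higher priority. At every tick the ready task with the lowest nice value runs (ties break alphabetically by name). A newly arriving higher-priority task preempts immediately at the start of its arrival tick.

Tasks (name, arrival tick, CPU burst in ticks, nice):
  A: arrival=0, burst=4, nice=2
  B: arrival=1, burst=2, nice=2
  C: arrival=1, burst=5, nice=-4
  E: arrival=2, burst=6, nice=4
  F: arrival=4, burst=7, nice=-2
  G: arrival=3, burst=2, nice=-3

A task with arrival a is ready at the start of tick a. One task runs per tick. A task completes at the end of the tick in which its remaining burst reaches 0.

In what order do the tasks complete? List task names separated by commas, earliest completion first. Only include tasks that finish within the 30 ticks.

t=0: ready={A} → run A
t=1: ready={A,B,C} → run C
t=2: ready={A,B,C,E} → run C
t=3: ready={A,B,C,E,G} → run C
t=4: ready={A,B,C,E,F,G} → run C
t=5: ready={A,B,C,E,F,G} → run C
t=6: ready={A,B,E,F,G} → run G
t=7: ready={A,B,E,F,G} → run G
t=8: ready={A,B,E,F} → run F
t=9: ready={A,B,E,F} → run F
t=10: ready={A,B,E,F} → run F
t=11: ready={A,B,E,F} → run F
t=12: ready={A,B,E,F} → run F
t=13: ready={A,B,E,F} → run F
t=14: ready={A,B,E,F} → run F
t=15: ready={A,B,E} → run A
t=16: ready={A,B,E} → run A
t=17: ready={A,B,E} → run A
t=18: ready={B,E} → run B
t=19: ready={B,E} → run B
t=20: ready={E} → run E
t=21: ready={E} → run E
t=22: ready={E} → run E
t=23: ready={E} → run E
t=24: ready={E} → run E
t=25: ready={E} → run E
t=26: (idle)
t=27: (idle)
t=28: (idle)
t=29: (idle)

completion order = C, G, F, A, B, E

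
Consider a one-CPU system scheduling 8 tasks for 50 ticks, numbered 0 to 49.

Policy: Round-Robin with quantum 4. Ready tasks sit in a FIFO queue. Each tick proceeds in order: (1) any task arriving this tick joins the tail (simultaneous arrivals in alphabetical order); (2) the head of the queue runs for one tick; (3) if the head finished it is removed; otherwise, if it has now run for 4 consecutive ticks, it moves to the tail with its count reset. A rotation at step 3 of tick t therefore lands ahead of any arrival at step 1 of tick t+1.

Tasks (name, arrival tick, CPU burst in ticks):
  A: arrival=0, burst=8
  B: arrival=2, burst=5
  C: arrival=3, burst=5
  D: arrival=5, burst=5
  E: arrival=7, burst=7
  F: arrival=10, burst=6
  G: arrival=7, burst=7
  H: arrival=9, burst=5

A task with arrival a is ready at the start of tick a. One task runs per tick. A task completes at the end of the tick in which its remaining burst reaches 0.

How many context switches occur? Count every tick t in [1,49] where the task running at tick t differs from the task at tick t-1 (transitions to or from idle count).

t=0: queue=[A] q_used=0 → run A
t=1: queue=[A] q_used=1 → run A
t=2: queue=[A,B] q_used=2 → run A
t=3: queue=[A,B,C] q_used=3 → run A
t=4: queue=[B,C,A] q_used=0 → run B
t=5: queue=[B,C,A,D] q_used=1 → run B
t=6: queue=[B,C,A,D] q_used=2 → run B
t=7: queue=[B,C,A,D,E,G] q_used=3 → run B
t=8: queue=[C,A,D,E,G,B] q_used=0 → run C
t=9: queue=[C,A,D,E,G,B,H] q_used=1 → run C
t=10: queue=[C,A,D,E,G,B,H,F] q_used=2 → run C
t=11: queue=[C,A,D,E,G,B,H,F] q_used=3 → run C
t=12: queue=[A,D,E,G,B,H,F,C] q_used=0 → run A
t=13: queue=[A,D,E,G,B,H,F,C] q_used=1 → run A
t=14: queue=[A,D,E,G,B,H,F,C] q_used=2 → run A
t=15: queue=[A,D,E,G,B,H,F,C] q_used=3 → run A
t=16: queue=[D,E,G,B,H,F,C] q_used=0 → run D
t=17: queue=[D,E,G,B,H,F,C] q_used=1 → run D
t=18: queue=[D,E,G,B,H,F,C] q_used=2 → run D
t=19: queue=[D,E,G,B,H,F,C] q_used=3 → run D
t=20: queue=[E,G,B,H,F,C,D] q_used=0 → run E
t=21: queue=[E,G,B,H,F,C,D] q_used=1 → run E
t=22: queue=[E,G,B,H,F,C,D] q_used=2 → run E
t=23: queue=[E,G,B,H,F,C,D] q_used=3 → run E
t=24: queue=[G,B,H,F,C,D,E] q_used=0 → run G
t=25: queue=[G,B,H,F,C,D,E] q_used=1 → run G
t=26: queue=[G,B,H,F,C,D,E] q_used=2 → run G
t=27: queue=[G,B,H,F,C,D,E] q_used=3 → run G
t=28: queue=[B,H,F,C,D,E,G] q_used=0 → run B
t=29: queue=[H,F,C,D,E,G] q_used=0 → run H
t=30: queue=[H,F,C,D,E,G] q_used=1 → run H
t=31: queue=[H,F,C,D,E,G] q_used=2 → run H
t=32: queue=[H,F,C,D,E,G] q_used=3 → run H
t=33: queue=[F,C,D,E,G,H] q_used=0 → run F
t=34: queue=[F,C,D,E,G,H] q_used=1 → run F
t=35: queue=[F,C,D,E,G,H] q_used=2 → run F
t=36: queue=[F,C,D,E,G,H] q_used=3 → run F
t=37: queue=[C,D,E,G,H,F] q_used=0 → run C
t=38: queue=[D,E,G,H,F] q_used=0 → run D
t=39: queue=[E,G,H,F] q_used=0 → run E
t=40: queue=[E,G,H,F] q_used=1 → run E
t=41: queue=[E,G,H,F] q_used=2 → run E
t=42: queue=[G,H,F] q_used=0 → run G
t=43: queue=[G,H,F] q_used=1 → run G
t=44: queue=[G,H,F] q_used=2 → run G
t=45: queue=[H,F] q_used=0 → run H
t=46: queue=[F] q_used=0 → run F
t=47: queue=[F] q_used=1 → run F
t=48: (idle)
t=49: (idle)

context switches = 16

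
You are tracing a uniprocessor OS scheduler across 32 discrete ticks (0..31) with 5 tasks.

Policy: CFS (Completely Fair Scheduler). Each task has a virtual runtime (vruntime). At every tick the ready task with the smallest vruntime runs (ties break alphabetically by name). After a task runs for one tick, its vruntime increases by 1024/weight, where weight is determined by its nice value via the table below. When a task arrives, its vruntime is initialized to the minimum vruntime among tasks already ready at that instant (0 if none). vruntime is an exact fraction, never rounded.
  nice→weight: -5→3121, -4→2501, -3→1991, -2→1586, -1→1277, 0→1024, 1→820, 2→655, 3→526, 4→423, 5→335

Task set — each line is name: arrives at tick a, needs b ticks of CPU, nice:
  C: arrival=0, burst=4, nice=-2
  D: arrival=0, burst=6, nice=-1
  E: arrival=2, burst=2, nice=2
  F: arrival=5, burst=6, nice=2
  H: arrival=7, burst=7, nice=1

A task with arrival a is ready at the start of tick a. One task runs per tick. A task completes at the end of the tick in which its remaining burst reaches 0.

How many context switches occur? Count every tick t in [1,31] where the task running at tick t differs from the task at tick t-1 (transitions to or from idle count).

t=0: vr[C=0 D=0] → run C
t=1: vr[C=512/793 D=0] → run D
t=2: vr[C=512/793 D=1024/1277 E=512/793] → run C
t=3: vr[C=1024/793 D=1024/1277 E=512/793] → run E
t=4: vr[C=1024/793 D=1024/1277 E=1147392/519415] → run D
t=5: vr[C=1024/793 D=2048/1277 E=1147392/519415 F=1024/793] → run C
t=6: vr[C=1536/793 D=2048/1277 E=1147392/519415 F=1024/793] → run F
t=7: vr[C=1536/793 D=2048/1277 E=1147392/519415 F=1482752/519415 H=2048/1277] → run D
t=8: vr[C=1536/793 D=3072/1277 E=1147392/519415 F=1482752/519415 H=2048/1277] → run H
t=9: vr[C=1536/793 D=3072/1277 E=1147392/519415 F=1482752/519415 H=746752/261785] → run C
t=10: vr[D=3072/1277 E=1147392/519415 F=1482752/519415 H=746752/261785] → run E
t=11: vr[D=3072/1277 F=1482752/519415 H=746752/261785] → run D
t=12: vr[D=4096/1277 F=1482752/519415 H=746752/261785] → run H
t=13: vr[D=4096/1277 F=1482752/519415 H=1073664/261785] → run F
t=14: vr[D=4096/1277 F=2294784/519415 H=1073664/261785] → run D
t=15: vr[D=5120/1277 F=2294784/519415 H=1073664/261785] → run D
t=16: vr[F=2294784/519415 H=1073664/261785] → run H
t=17: vr[F=2294784/519415 H=1400576/261785] → run F
t=18: vr[F=3106816/519415 H=1400576/261785] → run H
t=19: vr[F=3106816/519415 H=1727488/261785] → run F
t=20: vr[F=3918848/519415 H=1727488/261785] → run H
t=21: vr[F=3918848/519415 H=410880/52357] → run F
t=22: vr[F=946176/103883 H=410880/52357] → run H
t=23: vr[F=946176/103883 H=2381312/261785] → run H
t=24: vr[F=946176/103883] → run F
t=25: (idle)
t=26: (idle)
t=27: (idle)
t=28: (idle)
t=29: (idle)
t=30: (idle)
t=31: (idle)

context switches = 23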